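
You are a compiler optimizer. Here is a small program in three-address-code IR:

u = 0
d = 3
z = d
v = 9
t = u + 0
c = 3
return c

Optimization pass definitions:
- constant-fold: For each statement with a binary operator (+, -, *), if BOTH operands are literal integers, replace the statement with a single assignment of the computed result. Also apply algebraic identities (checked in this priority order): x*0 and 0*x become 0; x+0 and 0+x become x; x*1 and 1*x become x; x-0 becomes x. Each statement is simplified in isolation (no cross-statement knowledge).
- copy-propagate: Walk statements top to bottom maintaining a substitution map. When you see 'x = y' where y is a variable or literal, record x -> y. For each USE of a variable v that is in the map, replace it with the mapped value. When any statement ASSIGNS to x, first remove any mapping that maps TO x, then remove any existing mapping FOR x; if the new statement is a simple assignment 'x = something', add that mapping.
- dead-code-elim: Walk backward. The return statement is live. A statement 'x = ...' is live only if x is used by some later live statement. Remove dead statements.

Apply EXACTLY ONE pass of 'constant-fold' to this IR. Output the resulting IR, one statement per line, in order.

Applying constant-fold statement-by-statement:
  [1] u = 0  (unchanged)
  [2] d = 3  (unchanged)
  [3] z = d  (unchanged)
  [4] v = 9  (unchanged)
  [5] t = u + 0  -> t = u
  [6] c = 3  (unchanged)
  [7] return c  (unchanged)
Result (7 stmts):
  u = 0
  d = 3
  z = d
  v = 9
  t = u
  c = 3
  return c

Answer: u = 0
d = 3
z = d
v = 9
t = u
c = 3
return c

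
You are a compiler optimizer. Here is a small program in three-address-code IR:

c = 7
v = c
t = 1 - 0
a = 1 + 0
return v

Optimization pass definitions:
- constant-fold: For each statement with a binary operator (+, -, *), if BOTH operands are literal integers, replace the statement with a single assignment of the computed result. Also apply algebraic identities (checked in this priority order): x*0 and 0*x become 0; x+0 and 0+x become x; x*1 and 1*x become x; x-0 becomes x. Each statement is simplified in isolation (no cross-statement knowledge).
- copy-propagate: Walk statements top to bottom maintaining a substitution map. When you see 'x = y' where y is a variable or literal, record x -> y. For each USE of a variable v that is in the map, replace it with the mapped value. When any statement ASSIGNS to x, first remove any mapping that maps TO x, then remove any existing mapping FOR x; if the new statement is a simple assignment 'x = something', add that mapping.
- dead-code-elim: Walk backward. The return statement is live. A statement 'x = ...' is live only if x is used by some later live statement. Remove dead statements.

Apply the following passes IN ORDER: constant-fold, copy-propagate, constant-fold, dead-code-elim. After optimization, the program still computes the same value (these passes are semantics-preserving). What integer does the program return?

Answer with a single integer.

Initial IR:
  c = 7
  v = c
  t = 1 - 0
  a = 1 + 0
  return v
After constant-fold (5 stmts):
  c = 7
  v = c
  t = 1
  a = 1
  return v
After copy-propagate (5 stmts):
  c = 7
  v = 7
  t = 1
  a = 1
  return 7
After constant-fold (5 stmts):
  c = 7
  v = 7
  t = 1
  a = 1
  return 7
After dead-code-elim (1 stmts):
  return 7
Evaluate:
  c = 7  =>  c = 7
  v = c  =>  v = 7
  t = 1 - 0  =>  t = 1
  a = 1 + 0  =>  a = 1
  return v = 7

Answer: 7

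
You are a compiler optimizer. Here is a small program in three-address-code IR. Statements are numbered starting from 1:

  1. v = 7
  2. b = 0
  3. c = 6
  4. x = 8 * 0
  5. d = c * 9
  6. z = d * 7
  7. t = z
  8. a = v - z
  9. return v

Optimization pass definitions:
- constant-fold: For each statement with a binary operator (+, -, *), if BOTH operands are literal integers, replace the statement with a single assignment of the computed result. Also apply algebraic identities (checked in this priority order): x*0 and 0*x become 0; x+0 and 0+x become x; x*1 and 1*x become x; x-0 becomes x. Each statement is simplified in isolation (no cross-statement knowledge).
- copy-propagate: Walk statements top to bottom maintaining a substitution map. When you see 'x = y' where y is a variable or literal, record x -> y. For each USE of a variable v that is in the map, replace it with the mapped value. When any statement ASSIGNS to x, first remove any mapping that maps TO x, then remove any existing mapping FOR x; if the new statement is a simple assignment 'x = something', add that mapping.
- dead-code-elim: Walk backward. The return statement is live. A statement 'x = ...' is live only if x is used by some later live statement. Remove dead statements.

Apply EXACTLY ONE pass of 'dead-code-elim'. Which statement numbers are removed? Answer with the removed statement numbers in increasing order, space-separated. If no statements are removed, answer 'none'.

Backward liveness scan:
Stmt 1 'v = 7': KEEP (v is live); live-in = []
Stmt 2 'b = 0': DEAD (b not in live set ['v'])
Stmt 3 'c = 6': DEAD (c not in live set ['v'])
Stmt 4 'x = 8 * 0': DEAD (x not in live set ['v'])
Stmt 5 'd = c * 9': DEAD (d not in live set ['v'])
Stmt 6 'z = d * 7': DEAD (z not in live set ['v'])
Stmt 7 't = z': DEAD (t not in live set ['v'])
Stmt 8 'a = v - z': DEAD (a not in live set ['v'])
Stmt 9 'return v': KEEP (return); live-in = ['v']
Removed statement numbers: [2, 3, 4, 5, 6, 7, 8]
Surviving IR:
  v = 7
  return v

Answer: 2 3 4 5 6 7 8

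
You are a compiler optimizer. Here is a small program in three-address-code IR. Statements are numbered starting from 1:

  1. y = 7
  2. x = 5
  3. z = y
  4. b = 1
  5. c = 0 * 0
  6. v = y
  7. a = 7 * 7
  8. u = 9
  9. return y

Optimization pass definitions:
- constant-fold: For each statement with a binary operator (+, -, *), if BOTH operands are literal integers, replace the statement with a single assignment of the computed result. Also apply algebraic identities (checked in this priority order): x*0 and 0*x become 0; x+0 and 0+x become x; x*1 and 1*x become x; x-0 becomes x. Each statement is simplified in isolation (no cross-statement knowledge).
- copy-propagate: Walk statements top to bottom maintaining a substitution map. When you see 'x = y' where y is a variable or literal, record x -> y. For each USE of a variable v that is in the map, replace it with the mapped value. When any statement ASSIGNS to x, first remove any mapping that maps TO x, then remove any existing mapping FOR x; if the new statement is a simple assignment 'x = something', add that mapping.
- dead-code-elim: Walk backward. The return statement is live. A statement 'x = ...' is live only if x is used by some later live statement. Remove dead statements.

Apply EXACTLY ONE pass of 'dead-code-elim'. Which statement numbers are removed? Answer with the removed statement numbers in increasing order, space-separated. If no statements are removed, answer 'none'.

Answer: 2 3 4 5 6 7 8

Derivation:
Backward liveness scan:
Stmt 1 'y = 7': KEEP (y is live); live-in = []
Stmt 2 'x = 5': DEAD (x not in live set ['y'])
Stmt 3 'z = y': DEAD (z not in live set ['y'])
Stmt 4 'b = 1': DEAD (b not in live set ['y'])
Stmt 5 'c = 0 * 0': DEAD (c not in live set ['y'])
Stmt 6 'v = y': DEAD (v not in live set ['y'])
Stmt 7 'a = 7 * 7': DEAD (a not in live set ['y'])
Stmt 8 'u = 9': DEAD (u not in live set ['y'])
Stmt 9 'return y': KEEP (return); live-in = ['y']
Removed statement numbers: [2, 3, 4, 5, 6, 7, 8]
Surviving IR:
  y = 7
  return y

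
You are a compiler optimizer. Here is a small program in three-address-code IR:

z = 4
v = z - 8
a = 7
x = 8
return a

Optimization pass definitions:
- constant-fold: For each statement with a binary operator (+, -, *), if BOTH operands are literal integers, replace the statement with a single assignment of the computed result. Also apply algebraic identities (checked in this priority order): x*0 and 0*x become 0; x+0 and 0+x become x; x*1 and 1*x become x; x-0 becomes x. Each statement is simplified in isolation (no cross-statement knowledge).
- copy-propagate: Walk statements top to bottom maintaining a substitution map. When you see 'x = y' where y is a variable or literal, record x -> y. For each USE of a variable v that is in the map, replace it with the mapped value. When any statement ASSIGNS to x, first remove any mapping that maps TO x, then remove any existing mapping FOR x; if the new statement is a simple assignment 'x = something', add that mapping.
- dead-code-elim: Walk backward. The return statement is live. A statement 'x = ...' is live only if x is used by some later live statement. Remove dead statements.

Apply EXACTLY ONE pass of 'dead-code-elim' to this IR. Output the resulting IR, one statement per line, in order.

Answer: a = 7
return a

Derivation:
Applying dead-code-elim statement-by-statement:
  [5] return a  -> KEEP (return); live=['a']
  [4] x = 8  -> DEAD (x not live)
  [3] a = 7  -> KEEP; live=[]
  [2] v = z - 8  -> DEAD (v not live)
  [1] z = 4  -> DEAD (z not live)
Result (2 stmts):
  a = 7
  return a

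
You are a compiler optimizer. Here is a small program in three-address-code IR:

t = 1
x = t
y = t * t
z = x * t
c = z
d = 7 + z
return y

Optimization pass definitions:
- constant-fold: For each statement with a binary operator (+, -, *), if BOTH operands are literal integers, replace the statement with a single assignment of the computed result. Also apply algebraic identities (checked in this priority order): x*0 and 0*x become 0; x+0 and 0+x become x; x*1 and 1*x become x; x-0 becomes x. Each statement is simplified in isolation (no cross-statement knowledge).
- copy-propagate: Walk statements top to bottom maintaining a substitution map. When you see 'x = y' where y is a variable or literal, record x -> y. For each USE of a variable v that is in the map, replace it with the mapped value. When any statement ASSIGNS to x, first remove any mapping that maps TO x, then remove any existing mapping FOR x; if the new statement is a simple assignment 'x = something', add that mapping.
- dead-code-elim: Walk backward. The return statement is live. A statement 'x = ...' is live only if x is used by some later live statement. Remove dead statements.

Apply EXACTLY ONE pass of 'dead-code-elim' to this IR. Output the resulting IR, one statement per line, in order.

Applying dead-code-elim statement-by-statement:
  [7] return y  -> KEEP (return); live=['y']
  [6] d = 7 + z  -> DEAD (d not live)
  [5] c = z  -> DEAD (c not live)
  [4] z = x * t  -> DEAD (z not live)
  [3] y = t * t  -> KEEP; live=['t']
  [2] x = t  -> DEAD (x not live)
  [1] t = 1  -> KEEP; live=[]
Result (3 stmts):
  t = 1
  y = t * t
  return y

Answer: t = 1
y = t * t
return y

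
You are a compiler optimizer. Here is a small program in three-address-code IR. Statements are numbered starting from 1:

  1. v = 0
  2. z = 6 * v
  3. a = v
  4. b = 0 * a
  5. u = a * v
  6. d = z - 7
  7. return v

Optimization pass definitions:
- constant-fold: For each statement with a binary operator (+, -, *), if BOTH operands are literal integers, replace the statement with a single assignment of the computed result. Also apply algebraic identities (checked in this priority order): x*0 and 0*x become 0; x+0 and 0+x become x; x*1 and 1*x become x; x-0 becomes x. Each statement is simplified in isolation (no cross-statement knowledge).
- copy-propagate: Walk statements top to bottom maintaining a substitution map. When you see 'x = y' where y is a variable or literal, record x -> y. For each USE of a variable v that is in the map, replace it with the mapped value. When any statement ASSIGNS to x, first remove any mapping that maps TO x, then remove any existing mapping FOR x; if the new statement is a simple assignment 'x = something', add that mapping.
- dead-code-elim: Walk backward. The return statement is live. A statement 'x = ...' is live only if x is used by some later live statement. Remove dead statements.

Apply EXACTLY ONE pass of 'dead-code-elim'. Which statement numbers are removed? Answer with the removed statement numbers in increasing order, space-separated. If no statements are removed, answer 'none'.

Backward liveness scan:
Stmt 1 'v = 0': KEEP (v is live); live-in = []
Stmt 2 'z = 6 * v': DEAD (z not in live set ['v'])
Stmt 3 'a = v': DEAD (a not in live set ['v'])
Stmt 4 'b = 0 * a': DEAD (b not in live set ['v'])
Stmt 5 'u = a * v': DEAD (u not in live set ['v'])
Stmt 6 'd = z - 7': DEAD (d not in live set ['v'])
Stmt 7 'return v': KEEP (return); live-in = ['v']
Removed statement numbers: [2, 3, 4, 5, 6]
Surviving IR:
  v = 0
  return v

Answer: 2 3 4 5 6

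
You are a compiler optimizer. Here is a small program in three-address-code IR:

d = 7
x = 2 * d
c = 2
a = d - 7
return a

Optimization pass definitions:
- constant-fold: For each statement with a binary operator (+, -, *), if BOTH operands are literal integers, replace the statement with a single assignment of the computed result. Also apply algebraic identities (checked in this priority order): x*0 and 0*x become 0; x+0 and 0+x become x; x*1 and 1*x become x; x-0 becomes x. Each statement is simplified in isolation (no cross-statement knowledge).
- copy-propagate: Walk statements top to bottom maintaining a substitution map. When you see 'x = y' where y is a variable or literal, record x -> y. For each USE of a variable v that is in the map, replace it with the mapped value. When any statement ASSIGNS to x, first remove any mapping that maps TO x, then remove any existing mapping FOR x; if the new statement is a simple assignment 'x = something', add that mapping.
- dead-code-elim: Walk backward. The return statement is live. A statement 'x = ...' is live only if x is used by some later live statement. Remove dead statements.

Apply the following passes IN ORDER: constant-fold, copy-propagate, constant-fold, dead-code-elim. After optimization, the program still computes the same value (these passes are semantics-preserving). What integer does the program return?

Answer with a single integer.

Initial IR:
  d = 7
  x = 2 * d
  c = 2
  a = d - 7
  return a
After constant-fold (5 stmts):
  d = 7
  x = 2 * d
  c = 2
  a = d - 7
  return a
After copy-propagate (5 stmts):
  d = 7
  x = 2 * 7
  c = 2
  a = 7 - 7
  return a
After constant-fold (5 stmts):
  d = 7
  x = 14
  c = 2
  a = 0
  return a
After dead-code-elim (2 stmts):
  a = 0
  return a
Evaluate:
  d = 7  =>  d = 7
  x = 2 * d  =>  x = 14
  c = 2  =>  c = 2
  a = d - 7  =>  a = 0
  return a = 0

Answer: 0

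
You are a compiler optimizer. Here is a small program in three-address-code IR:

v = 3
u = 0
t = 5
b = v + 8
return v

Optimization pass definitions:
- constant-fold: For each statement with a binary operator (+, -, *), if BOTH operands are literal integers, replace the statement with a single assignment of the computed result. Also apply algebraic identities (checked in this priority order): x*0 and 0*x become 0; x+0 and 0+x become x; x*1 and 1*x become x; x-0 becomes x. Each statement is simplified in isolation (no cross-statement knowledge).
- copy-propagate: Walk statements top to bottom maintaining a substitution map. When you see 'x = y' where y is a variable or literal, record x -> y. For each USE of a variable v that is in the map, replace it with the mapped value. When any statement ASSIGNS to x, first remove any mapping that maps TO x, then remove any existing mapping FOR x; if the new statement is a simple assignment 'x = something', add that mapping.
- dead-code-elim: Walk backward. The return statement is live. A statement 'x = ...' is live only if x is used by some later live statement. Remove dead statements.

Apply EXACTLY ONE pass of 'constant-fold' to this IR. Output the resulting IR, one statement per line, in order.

Applying constant-fold statement-by-statement:
  [1] v = 3  (unchanged)
  [2] u = 0  (unchanged)
  [3] t = 5  (unchanged)
  [4] b = v + 8  (unchanged)
  [5] return v  (unchanged)
Result (5 stmts):
  v = 3
  u = 0
  t = 5
  b = v + 8
  return v

Answer: v = 3
u = 0
t = 5
b = v + 8
return v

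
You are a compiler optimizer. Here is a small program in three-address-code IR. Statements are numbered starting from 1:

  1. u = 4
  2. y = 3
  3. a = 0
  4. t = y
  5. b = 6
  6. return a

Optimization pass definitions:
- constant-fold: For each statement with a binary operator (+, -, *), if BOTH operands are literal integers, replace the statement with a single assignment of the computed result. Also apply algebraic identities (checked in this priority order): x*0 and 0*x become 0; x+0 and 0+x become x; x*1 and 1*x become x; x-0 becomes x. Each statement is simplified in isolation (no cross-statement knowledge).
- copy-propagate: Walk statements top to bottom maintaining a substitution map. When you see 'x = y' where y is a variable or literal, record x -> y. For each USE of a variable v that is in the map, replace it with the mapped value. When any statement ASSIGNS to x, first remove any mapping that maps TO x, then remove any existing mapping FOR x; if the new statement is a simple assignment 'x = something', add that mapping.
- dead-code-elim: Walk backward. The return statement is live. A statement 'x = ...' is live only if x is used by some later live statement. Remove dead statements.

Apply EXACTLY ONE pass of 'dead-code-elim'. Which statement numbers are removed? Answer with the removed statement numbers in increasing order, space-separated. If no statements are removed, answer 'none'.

Backward liveness scan:
Stmt 1 'u = 4': DEAD (u not in live set [])
Stmt 2 'y = 3': DEAD (y not in live set [])
Stmt 3 'a = 0': KEEP (a is live); live-in = []
Stmt 4 't = y': DEAD (t not in live set ['a'])
Stmt 5 'b = 6': DEAD (b not in live set ['a'])
Stmt 6 'return a': KEEP (return); live-in = ['a']
Removed statement numbers: [1, 2, 4, 5]
Surviving IR:
  a = 0
  return a

Answer: 1 2 4 5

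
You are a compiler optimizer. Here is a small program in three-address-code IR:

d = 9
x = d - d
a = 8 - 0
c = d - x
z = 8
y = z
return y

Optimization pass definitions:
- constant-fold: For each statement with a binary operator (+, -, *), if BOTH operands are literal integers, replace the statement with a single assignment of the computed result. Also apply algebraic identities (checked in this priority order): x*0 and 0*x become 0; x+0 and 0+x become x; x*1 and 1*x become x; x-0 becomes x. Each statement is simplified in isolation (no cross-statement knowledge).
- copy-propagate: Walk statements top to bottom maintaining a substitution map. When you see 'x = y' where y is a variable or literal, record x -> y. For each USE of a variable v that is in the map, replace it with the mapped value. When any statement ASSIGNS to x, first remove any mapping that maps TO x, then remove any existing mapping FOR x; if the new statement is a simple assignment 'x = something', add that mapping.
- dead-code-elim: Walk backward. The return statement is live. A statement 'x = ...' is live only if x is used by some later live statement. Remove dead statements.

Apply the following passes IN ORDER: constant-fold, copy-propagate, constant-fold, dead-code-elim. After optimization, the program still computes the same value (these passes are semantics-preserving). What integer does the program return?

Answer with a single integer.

Initial IR:
  d = 9
  x = d - d
  a = 8 - 0
  c = d - x
  z = 8
  y = z
  return y
After constant-fold (7 stmts):
  d = 9
  x = d - d
  a = 8
  c = d - x
  z = 8
  y = z
  return y
After copy-propagate (7 stmts):
  d = 9
  x = 9 - 9
  a = 8
  c = 9 - x
  z = 8
  y = 8
  return 8
After constant-fold (7 stmts):
  d = 9
  x = 0
  a = 8
  c = 9 - x
  z = 8
  y = 8
  return 8
After dead-code-elim (1 stmts):
  return 8
Evaluate:
  d = 9  =>  d = 9
  x = d - d  =>  x = 0
  a = 8 - 0  =>  a = 8
  c = d - x  =>  c = 9
  z = 8  =>  z = 8
  y = z  =>  y = 8
  return y = 8

Answer: 8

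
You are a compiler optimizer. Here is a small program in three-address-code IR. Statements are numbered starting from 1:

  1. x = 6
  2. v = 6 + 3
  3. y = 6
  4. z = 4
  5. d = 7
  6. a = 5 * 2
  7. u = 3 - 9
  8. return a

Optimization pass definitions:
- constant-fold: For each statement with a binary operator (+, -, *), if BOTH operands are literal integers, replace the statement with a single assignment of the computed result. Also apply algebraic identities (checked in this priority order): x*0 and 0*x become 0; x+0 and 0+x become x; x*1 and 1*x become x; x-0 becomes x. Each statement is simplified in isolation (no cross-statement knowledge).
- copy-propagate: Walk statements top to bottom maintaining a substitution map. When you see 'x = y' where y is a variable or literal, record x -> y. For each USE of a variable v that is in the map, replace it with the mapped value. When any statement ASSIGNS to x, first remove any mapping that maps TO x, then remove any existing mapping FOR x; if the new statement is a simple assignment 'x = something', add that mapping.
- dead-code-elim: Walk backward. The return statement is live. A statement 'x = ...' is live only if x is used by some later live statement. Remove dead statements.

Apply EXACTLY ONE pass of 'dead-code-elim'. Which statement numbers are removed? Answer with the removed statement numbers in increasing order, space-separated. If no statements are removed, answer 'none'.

Backward liveness scan:
Stmt 1 'x = 6': DEAD (x not in live set [])
Stmt 2 'v = 6 + 3': DEAD (v not in live set [])
Stmt 3 'y = 6': DEAD (y not in live set [])
Stmt 4 'z = 4': DEAD (z not in live set [])
Stmt 5 'd = 7': DEAD (d not in live set [])
Stmt 6 'a = 5 * 2': KEEP (a is live); live-in = []
Stmt 7 'u = 3 - 9': DEAD (u not in live set ['a'])
Stmt 8 'return a': KEEP (return); live-in = ['a']
Removed statement numbers: [1, 2, 3, 4, 5, 7]
Surviving IR:
  a = 5 * 2
  return a

Answer: 1 2 3 4 5 7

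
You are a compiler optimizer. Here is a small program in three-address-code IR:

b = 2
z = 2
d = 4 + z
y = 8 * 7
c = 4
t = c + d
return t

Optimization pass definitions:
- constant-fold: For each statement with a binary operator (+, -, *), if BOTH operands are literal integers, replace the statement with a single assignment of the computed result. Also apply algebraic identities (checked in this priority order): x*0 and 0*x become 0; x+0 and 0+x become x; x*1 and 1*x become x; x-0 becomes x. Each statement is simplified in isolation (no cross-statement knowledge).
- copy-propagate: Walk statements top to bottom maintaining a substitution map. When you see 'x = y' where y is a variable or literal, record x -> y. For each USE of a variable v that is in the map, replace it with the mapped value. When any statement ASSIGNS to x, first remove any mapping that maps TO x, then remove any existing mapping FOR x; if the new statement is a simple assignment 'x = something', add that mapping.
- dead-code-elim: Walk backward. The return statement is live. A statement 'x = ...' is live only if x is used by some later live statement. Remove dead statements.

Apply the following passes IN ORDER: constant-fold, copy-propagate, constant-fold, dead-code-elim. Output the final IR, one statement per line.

Answer: d = 6
t = 4 + d
return t

Derivation:
Initial IR:
  b = 2
  z = 2
  d = 4 + z
  y = 8 * 7
  c = 4
  t = c + d
  return t
After constant-fold (7 stmts):
  b = 2
  z = 2
  d = 4 + z
  y = 56
  c = 4
  t = c + d
  return t
After copy-propagate (7 stmts):
  b = 2
  z = 2
  d = 4 + 2
  y = 56
  c = 4
  t = 4 + d
  return t
After constant-fold (7 stmts):
  b = 2
  z = 2
  d = 6
  y = 56
  c = 4
  t = 4 + d
  return t
After dead-code-elim (3 stmts):
  d = 6
  t = 4 + d
  return t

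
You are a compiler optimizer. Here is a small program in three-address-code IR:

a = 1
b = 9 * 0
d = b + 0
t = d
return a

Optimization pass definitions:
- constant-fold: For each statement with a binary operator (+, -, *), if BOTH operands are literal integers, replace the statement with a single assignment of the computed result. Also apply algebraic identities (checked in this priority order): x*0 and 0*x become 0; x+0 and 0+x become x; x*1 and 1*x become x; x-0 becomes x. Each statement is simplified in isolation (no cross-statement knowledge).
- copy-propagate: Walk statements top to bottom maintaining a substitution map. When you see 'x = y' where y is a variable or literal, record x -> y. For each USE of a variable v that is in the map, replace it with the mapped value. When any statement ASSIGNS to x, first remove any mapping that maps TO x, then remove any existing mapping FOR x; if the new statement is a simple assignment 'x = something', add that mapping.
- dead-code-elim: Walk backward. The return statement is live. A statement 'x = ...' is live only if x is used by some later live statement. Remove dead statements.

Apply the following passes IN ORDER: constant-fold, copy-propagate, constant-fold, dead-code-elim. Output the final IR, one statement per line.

Initial IR:
  a = 1
  b = 9 * 0
  d = b + 0
  t = d
  return a
After constant-fold (5 stmts):
  a = 1
  b = 0
  d = b
  t = d
  return a
After copy-propagate (5 stmts):
  a = 1
  b = 0
  d = 0
  t = 0
  return 1
After constant-fold (5 stmts):
  a = 1
  b = 0
  d = 0
  t = 0
  return 1
After dead-code-elim (1 stmts):
  return 1

Answer: return 1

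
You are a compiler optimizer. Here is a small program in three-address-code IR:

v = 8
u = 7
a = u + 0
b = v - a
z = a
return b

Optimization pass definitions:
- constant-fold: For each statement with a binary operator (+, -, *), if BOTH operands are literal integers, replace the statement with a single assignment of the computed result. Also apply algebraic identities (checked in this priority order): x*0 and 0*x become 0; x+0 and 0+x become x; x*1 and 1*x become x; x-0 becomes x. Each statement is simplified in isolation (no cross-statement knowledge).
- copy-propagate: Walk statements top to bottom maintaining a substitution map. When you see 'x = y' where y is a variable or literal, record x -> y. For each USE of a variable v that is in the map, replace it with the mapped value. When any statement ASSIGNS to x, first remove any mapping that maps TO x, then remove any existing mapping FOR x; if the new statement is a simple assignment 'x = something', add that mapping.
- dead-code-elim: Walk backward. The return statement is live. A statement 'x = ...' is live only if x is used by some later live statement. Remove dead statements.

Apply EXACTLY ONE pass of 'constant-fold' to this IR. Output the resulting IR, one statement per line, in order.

Answer: v = 8
u = 7
a = u
b = v - a
z = a
return b

Derivation:
Applying constant-fold statement-by-statement:
  [1] v = 8  (unchanged)
  [2] u = 7  (unchanged)
  [3] a = u + 0  -> a = u
  [4] b = v - a  (unchanged)
  [5] z = a  (unchanged)
  [6] return b  (unchanged)
Result (6 stmts):
  v = 8
  u = 7
  a = u
  b = v - a
  z = a
  return b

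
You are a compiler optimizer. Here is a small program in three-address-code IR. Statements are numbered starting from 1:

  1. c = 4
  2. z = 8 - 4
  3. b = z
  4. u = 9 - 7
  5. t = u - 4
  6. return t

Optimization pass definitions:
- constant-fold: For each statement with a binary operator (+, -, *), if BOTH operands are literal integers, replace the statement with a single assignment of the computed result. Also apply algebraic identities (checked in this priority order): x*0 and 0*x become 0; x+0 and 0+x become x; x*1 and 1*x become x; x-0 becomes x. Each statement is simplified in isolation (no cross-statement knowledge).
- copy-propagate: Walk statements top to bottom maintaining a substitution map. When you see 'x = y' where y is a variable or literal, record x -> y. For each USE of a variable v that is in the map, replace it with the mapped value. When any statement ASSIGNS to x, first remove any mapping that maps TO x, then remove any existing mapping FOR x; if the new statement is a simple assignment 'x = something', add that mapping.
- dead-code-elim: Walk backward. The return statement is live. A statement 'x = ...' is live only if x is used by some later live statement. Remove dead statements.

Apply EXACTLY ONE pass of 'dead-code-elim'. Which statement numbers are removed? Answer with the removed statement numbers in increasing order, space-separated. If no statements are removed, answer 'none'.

Backward liveness scan:
Stmt 1 'c = 4': DEAD (c not in live set [])
Stmt 2 'z = 8 - 4': DEAD (z not in live set [])
Stmt 3 'b = z': DEAD (b not in live set [])
Stmt 4 'u = 9 - 7': KEEP (u is live); live-in = []
Stmt 5 't = u - 4': KEEP (t is live); live-in = ['u']
Stmt 6 'return t': KEEP (return); live-in = ['t']
Removed statement numbers: [1, 2, 3]
Surviving IR:
  u = 9 - 7
  t = u - 4
  return t

Answer: 1 2 3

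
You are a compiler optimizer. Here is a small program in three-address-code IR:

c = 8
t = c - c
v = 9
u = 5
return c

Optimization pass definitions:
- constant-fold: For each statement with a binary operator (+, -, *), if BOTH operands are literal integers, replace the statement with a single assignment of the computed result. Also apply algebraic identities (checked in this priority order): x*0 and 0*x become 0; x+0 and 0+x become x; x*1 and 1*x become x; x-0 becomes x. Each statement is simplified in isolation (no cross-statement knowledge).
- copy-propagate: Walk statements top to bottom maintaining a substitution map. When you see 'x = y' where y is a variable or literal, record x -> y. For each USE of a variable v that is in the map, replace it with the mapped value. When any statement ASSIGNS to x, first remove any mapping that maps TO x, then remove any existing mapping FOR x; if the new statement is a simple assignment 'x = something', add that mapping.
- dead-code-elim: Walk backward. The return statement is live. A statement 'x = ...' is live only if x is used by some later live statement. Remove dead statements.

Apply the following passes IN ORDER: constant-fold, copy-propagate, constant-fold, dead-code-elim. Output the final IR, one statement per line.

Initial IR:
  c = 8
  t = c - c
  v = 9
  u = 5
  return c
After constant-fold (5 stmts):
  c = 8
  t = c - c
  v = 9
  u = 5
  return c
After copy-propagate (5 stmts):
  c = 8
  t = 8 - 8
  v = 9
  u = 5
  return 8
After constant-fold (5 stmts):
  c = 8
  t = 0
  v = 9
  u = 5
  return 8
After dead-code-elim (1 stmts):
  return 8

Answer: return 8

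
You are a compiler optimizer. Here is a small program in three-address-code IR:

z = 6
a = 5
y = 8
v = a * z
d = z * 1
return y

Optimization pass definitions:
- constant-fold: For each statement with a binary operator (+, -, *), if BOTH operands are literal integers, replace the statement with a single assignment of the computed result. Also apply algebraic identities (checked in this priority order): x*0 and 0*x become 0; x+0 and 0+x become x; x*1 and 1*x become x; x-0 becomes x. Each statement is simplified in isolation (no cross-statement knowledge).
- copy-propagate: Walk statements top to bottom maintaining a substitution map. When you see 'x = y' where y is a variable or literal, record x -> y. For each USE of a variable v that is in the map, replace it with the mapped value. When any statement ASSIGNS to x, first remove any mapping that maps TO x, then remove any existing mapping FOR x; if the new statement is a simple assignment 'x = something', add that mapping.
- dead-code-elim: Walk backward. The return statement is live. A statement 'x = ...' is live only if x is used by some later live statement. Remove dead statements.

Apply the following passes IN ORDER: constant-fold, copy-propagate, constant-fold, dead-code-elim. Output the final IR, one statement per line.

Answer: return 8

Derivation:
Initial IR:
  z = 6
  a = 5
  y = 8
  v = a * z
  d = z * 1
  return y
After constant-fold (6 stmts):
  z = 6
  a = 5
  y = 8
  v = a * z
  d = z
  return y
After copy-propagate (6 stmts):
  z = 6
  a = 5
  y = 8
  v = 5 * 6
  d = 6
  return 8
After constant-fold (6 stmts):
  z = 6
  a = 5
  y = 8
  v = 30
  d = 6
  return 8
After dead-code-elim (1 stmts):
  return 8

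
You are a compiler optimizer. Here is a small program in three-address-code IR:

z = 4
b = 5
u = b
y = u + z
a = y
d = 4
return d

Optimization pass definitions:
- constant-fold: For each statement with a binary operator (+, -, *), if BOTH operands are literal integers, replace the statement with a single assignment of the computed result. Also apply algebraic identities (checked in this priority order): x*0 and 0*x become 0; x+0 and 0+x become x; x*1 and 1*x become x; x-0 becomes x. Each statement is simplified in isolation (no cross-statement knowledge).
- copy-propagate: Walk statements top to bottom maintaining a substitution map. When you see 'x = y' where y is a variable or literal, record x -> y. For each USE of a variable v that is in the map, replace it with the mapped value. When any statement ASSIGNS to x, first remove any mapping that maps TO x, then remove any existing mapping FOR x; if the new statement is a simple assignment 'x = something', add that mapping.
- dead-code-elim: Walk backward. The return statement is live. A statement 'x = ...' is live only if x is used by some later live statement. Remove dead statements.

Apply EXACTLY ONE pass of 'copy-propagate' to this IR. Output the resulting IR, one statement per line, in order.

Answer: z = 4
b = 5
u = 5
y = 5 + 4
a = y
d = 4
return 4

Derivation:
Applying copy-propagate statement-by-statement:
  [1] z = 4  (unchanged)
  [2] b = 5  (unchanged)
  [3] u = b  -> u = 5
  [4] y = u + z  -> y = 5 + 4
  [5] a = y  (unchanged)
  [6] d = 4  (unchanged)
  [7] return d  -> return 4
Result (7 stmts):
  z = 4
  b = 5
  u = 5
  y = 5 + 4
  a = y
  d = 4
  return 4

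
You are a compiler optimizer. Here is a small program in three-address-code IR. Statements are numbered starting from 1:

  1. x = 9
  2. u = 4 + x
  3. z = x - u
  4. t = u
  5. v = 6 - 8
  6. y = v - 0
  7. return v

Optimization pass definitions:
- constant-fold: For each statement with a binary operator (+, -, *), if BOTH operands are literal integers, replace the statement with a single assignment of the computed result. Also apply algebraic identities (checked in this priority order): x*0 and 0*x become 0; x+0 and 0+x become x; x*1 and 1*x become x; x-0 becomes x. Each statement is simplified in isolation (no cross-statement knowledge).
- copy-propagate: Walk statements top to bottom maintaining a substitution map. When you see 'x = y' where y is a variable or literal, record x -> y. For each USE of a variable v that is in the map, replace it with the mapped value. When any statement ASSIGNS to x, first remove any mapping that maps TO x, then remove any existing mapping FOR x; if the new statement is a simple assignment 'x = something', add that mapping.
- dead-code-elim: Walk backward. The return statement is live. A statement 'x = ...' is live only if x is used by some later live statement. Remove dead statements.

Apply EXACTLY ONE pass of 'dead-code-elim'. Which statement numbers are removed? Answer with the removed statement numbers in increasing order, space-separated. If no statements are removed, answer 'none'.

Backward liveness scan:
Stmt 1 'x = 9': DEAD (x not in live set [])
Stmt 2 'u = 4 + x': DEAD (u not in live set [])
Stmt 3 'z = x - u': DEAD (z not in live set [])
Stmt 4 't = u': DEAD (t not in live set [])
Stmt 5 'v = 6 - 8': KEEP (v is live); live-in = []
Stmt 6 'y = v - 0': DEAD (y not in live set ['v'])
Stmt 7 'return v': KEEP (return); live-in = ['v']
Removed statement numbers: [1, 2, 3, 4, 6]
Surviving IR:
  v = 6 - 8
  return v

Answer: 1 2 3 4 6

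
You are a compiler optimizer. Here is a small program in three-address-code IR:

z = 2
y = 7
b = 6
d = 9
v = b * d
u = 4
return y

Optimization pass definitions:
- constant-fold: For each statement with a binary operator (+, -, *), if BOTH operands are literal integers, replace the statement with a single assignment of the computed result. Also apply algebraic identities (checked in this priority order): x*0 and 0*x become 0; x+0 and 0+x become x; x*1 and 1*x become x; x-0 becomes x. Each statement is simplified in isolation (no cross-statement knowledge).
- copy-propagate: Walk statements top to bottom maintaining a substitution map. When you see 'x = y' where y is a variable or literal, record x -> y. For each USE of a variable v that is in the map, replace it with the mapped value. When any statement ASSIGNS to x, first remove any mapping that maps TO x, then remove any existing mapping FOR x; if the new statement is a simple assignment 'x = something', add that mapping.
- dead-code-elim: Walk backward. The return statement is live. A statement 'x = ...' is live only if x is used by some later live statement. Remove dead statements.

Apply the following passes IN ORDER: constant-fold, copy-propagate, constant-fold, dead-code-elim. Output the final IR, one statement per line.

Answer: return 7

Derivation:
Initial IR:
  z = 2
  y = 7
  b = 6
  d = 9
  v = b * d
  u = 4
  return y
After constant-fold (7 stmts):
  z = 2
  y = 7
  b = 6
  d = 9
  v = b * d
  u = 4
  return y
After copy-propagate (7 stmts):
  z = 2
  y = 7
  b = 6
  d = 9
  v = 6 * 9
  u = 4
  return 7
After constant-fold (7 stmts):
  z = 2
  y = 7
  b = 6
  d = 9
  v = 54
  u = 4
  return 7
After dead-code-elim (1 stmts):
  return 7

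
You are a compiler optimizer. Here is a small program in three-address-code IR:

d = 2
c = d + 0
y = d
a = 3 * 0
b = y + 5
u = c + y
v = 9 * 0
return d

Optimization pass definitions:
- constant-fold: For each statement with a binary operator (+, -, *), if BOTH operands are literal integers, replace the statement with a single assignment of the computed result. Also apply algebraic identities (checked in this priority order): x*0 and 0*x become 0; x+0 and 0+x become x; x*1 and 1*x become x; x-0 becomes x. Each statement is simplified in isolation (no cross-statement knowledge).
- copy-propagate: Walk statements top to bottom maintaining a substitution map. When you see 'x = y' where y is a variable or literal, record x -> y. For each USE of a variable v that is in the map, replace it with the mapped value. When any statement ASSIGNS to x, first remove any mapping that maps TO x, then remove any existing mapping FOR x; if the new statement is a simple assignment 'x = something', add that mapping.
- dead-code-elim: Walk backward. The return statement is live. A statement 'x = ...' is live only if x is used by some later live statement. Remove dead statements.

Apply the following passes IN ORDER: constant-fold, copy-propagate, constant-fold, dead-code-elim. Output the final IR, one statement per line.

Initial IR:
  d = 2
  c = d + 0
  y = d
  a = 3 * 0
  b = y + 5
  u = c + y
  v = 9 * 0
  return d
After constant-fold (8 stmts):
  d = 2
  c = d
  y = d
  a = 0
  b = y + 5
  u = c + y
  v = 0
  return d
After copy-propagate (8 stmts):
  d = 2
  c = 2
  y = 2
  a = 0
  b = 2 + 5
  u = 2 + 2
  v = 0
  return 2
After constant-fold (8 stmts):
  d = 2
  c = 2
  y = 2
  a = 0
  b = 7
  u = 4
  v = 0
  return 2
After dead-code-elim (1 stmts):
  return 2

Answer: return 2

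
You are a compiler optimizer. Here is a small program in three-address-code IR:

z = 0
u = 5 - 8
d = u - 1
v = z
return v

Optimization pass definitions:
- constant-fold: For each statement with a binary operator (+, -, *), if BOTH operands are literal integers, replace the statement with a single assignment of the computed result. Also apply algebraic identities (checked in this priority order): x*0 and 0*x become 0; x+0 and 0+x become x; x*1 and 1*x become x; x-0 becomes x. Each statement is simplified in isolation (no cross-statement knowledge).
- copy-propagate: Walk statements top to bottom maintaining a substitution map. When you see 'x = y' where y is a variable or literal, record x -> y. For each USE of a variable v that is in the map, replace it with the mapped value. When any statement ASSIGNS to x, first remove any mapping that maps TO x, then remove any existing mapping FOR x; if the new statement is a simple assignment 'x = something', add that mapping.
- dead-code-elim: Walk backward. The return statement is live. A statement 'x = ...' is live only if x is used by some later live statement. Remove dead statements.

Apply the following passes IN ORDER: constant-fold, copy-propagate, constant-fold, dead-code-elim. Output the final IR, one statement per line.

Answer: return 0

Derivation:
Initial IR:
  z = 0
  u = 5 - 8
  d = u - 1
  v = z
  return v
After constant-fold (5 stmts):
  z = 0
  u = -3
  d = u - 1
  v = z
  return v
After copy-propagate (5 stmts):
  z = 0
  u = -3
  d = -3 - 1
  v = 0
  return 0
After constant-fold (5 stmts):
  z = 0
  u = -3
  d = -4
  v = 0
  return 0
After dead-code-elim (1 stmts):
  return 0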